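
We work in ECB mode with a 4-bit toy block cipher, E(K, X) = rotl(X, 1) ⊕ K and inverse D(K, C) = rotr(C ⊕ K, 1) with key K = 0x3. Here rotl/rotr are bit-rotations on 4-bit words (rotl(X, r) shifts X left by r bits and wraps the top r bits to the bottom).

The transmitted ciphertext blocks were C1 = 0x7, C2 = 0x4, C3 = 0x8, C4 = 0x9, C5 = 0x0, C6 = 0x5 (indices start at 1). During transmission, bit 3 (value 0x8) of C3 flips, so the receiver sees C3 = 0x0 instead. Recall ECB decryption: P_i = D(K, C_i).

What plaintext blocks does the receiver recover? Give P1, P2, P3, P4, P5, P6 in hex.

Only C3 changed, to 0x0. In ECB, a change in C_i affects only P_i. Decrypting the received ciphertext:
P1: D(K, 0x7) = 0x2.
P2: D(K, 0x4) = 0xB.
P3: D(K, 0x0) = 0x9.
P4: D(K, 0x9) = 0x5.
P5: D(K, 0x0) = 0x9.
P6: D(K, 0x5) = 0x3.
Blocks that differ from the original plaintext: P3.

P1 = 0x2, P2 = 0xB, P3 = 0x9, P4 = 0x5, P5 = 0x9, P6 = 0x3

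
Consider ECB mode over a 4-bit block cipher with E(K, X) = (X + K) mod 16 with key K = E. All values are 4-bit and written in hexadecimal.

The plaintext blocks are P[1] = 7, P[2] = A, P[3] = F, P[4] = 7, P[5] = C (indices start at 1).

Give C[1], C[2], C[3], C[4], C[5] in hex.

ECB encryption: C_i = E(K, P_i).
C[1]: E(K, 7) = 5.
C[2]: E(K, A) = 8.
C[3]: E(K, F) = D.
C[4]: E(K, 7) = 5.
C[5]: E(K, C) = A.

C[1] = 5, C[2] = 8, C[3] = D, C[4] = 5, C[5] = A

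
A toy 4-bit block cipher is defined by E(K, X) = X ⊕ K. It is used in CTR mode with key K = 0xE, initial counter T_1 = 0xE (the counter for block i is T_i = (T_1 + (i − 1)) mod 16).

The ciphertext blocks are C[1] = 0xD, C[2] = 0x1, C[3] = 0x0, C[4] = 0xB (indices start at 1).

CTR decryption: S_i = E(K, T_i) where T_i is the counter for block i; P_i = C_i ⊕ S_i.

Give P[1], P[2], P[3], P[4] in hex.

P[1]: T = 0xE, S = E(K, T) = 0x0; 0xD ⊕ 0x0 = 0xD.
P[2]: T = 0xF, S = E(K, T) = 0x1; 0x1 ⊕ 0x1 = 0x0.
P[3]: T = 0x0, S = E(K, T) = 0xE; 0x0 ⊕ 0xE = 0xE.
P[4]: T = 0x1, S = E(K, T) = 0xF; 0xB ⊕ 0xF = 0x4.

P[1] = 0xD, P[2] = 0x0, P[3] = 0xE, P[4] = 0x4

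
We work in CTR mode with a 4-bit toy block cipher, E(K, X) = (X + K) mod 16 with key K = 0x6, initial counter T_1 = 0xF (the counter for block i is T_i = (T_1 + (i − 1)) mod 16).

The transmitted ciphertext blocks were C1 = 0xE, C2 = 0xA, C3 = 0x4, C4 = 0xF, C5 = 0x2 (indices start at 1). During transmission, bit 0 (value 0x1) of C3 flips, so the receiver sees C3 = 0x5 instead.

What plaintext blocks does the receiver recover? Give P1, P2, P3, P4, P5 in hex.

P1 = 0xB, P2 = 0xC, P3 = 0x2, P4 = 0x7, P5 = 0xB

CTR decryption: S_i = E(K, T_i) where T_i is the counter for block i; P_i = C_i ⊕ S_i.
Only C3 changed, to 0x5. In CTR, a change in C_i flips the same bit in P_i only; the keystream is unaffected. Decrypting the received ciphertext:
P1: T = 0xF, S = E(K, T) = 0x5; 0xE ⊕ 0x5 = 0xB.
P2: T = 0x0, S = E(K, T) = 0x6; 0xA ⊕ 0x6 = 0xC.
P3: T = 0x1, S = E(K, T) = 0x7; 0x5 ⊕ 0x7 = 0x2.
P4: T = 0x2, S = E(K, T) = 0x8; 0xF ⊕ 0x8 = 0x7.
P5: T = 0x3, S = E(K, T) = 0x9; 0x2 ⊕ 0x9 = 0xB.
Blocks that differ from the original plaintext: P3.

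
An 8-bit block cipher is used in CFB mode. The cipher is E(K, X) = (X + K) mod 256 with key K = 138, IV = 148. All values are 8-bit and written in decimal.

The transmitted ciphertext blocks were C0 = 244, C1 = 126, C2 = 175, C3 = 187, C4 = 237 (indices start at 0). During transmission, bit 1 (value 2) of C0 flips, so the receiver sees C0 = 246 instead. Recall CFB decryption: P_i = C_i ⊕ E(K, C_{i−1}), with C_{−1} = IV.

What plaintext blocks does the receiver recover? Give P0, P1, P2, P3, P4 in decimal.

Only C0 changed, to 246. In CFB, a change in C_i flips the same bit in P_i and garbles P_{i+1}. Decrypting the received ciphertext:
P0: E(K, 148) = 30; 246 ⊕ 30 = 232.
P1: E(K, 246) = 128; 126 ⊕ 128 = 254.
P2: E(K, 126) = 8; 175 ⊕ 8 = 167.
P3: E(K, 175) = 57; 187 ⊕ 57 = 130.
P4: E(K, 187) = 69; 237 ⊕ 69 = 168.
Blocks that differ from the original plaintext: P0, P1.

P0 = 232, P1 = 254, P2 = 167, P3 = 130, P4 = 168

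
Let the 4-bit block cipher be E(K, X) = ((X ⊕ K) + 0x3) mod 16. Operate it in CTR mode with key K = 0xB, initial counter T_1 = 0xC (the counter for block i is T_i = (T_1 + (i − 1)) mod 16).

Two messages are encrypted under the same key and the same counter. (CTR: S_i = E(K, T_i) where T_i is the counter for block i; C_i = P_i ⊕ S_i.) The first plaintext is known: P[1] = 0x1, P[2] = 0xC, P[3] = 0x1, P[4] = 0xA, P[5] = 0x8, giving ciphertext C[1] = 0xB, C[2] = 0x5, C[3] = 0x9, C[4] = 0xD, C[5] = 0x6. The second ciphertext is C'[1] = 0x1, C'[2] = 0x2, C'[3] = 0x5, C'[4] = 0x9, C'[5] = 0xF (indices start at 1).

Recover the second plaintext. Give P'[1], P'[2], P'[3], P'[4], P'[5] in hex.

P'[1] = 0xB, P'[2] = 0xB, P'[3] = 0xD, P'[4] = 0xE, P'[5] = 0x1

In CTR with a reused counter, both messages share the same keystream S_i, so C_i ⊕ C'_i = P_i ⊕ P'_i and thus P'_i = P_i ⊕ C_i ⊕ C'_i.
P'[1]: 0x1 ⊕ 0xB ⊕ 0x1 = 0xB.
P'[2]: 0xC ⊕ 0x5 ⊕ 0x2 = 0xB.
P'[3]: 0x1 ⊕ 0x9 ⊕ 0x5 = 0xD.
P'[4]: 0xA ⊕ 0xD ⊕ 0x9 = 0xE.
P'[5]: 0x8 ⊕ 0x6 ⊕ 0xF = 0x1.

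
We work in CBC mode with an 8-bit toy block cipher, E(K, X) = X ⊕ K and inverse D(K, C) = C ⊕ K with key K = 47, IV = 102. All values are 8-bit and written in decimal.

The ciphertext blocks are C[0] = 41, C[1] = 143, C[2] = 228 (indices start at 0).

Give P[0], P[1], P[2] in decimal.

CBC decryption: P_i = D(K, C_i) ⊕ C_{i−1}, with C_{−1} = IV.
P[0]: D(K, 41) = 6; 6 ⊕ 102 = 96.
P[1]: D(K, 143) = 160; 160 ⊕ 41 = 137.
P[2]: D(K, 228) = 203; 203 ⊕ 143 = 68.

P[0] = 96, P[1] = 137, P[2] = 68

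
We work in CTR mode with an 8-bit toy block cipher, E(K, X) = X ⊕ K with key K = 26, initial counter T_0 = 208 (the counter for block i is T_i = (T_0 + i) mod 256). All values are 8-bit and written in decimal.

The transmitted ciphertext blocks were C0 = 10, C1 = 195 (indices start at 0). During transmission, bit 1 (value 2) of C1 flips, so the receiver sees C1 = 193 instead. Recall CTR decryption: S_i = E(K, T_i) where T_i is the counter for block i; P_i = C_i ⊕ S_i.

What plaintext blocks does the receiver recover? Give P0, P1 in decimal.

Only C1 changed, to 193. In CTR, a change in C_i flips the same bit in P_i only; the keystream is unaffected. Decrypting the received ciphertext:
P0: T = 208, S = E(K, T) = 202; 10 ⊕ 202 = 192.
P1: T = 209, S = E(K, T) = 203; 193 ⊕ 203 = 10.
Blocks that differ from the original plaintext: P1.

P0 = 192, P1 = 10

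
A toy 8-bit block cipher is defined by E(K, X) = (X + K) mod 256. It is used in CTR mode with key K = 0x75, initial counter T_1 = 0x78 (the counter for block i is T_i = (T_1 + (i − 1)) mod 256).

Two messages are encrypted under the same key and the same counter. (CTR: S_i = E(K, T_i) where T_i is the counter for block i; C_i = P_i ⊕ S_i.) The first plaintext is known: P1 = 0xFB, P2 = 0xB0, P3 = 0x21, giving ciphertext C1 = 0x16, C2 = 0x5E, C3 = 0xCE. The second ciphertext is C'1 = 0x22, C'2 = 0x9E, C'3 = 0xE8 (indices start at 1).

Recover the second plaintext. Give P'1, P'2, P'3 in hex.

In CTR with a reused counter, both messages share the same keystream S_i, so C_i ⊕ C'_i = P_i ⊕ P'_i and thus P'_i = P_i ⊕ C_i ⊕ C'_i.
P'1: 0xFB ⊕ 0x16 ⊕ 0x22 = 0xCF.
P'2: 0xB0 ⊕ 0x5E ⊕ 0x9E = 0x70.
P'3: 0x21 ⊕ 0xCE ⊕ 0xE8 = 0x07.

P'1 = 0xCF, P'2 = 0x70, P'3 = 0x07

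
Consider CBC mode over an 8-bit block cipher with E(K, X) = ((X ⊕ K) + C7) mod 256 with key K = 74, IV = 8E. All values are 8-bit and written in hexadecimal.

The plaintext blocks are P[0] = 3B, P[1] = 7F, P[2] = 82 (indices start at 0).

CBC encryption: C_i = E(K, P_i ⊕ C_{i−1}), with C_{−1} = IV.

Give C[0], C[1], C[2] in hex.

C[0] = 88, C[1] = 4A, C[2] = 83

C[0]: P[0] ⊕ 8E = B5; E(K, B5) = 88.
C[1]: P[1] ⊕ 88 = F7; E(K, F7) = 4A.
C[2]: P[2] ⊕ 4A = C8; E(K, C8) = 83.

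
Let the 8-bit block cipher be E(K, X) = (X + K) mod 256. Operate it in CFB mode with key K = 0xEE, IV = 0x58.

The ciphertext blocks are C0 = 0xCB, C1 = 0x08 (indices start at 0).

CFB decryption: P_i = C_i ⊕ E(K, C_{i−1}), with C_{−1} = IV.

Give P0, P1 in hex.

P0: E(K, 0x58) = 0x46; 0xCB ⊕ 0x46 = 0x8D.
P1: E(K, 0xCB) = 0xB9; 0x08 ⊕ 0xB9 = 0xB1.

P0 = 0x8D, P1 = 0xB1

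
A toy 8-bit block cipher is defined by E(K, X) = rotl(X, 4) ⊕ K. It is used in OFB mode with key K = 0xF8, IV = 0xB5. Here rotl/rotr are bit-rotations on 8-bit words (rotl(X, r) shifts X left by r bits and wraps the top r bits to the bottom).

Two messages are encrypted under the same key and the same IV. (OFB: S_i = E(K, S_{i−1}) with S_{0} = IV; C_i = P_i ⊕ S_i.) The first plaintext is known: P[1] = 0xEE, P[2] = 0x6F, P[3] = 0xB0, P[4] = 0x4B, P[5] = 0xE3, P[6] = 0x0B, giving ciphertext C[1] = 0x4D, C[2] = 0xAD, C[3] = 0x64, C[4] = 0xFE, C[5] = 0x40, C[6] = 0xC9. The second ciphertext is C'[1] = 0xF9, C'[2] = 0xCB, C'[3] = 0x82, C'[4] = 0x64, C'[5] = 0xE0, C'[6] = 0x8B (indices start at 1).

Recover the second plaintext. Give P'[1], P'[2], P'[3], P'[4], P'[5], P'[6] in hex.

P'[1] = 0x5A, P'[2] = 0x09, P'[3] = 0x56, P'[4] = 0xD1, P'[5] = 0x43, P'[6] = 0x49

In OFB with a reused IV, both messages share the same keystream S_i, so C_i ⊕ C'_i = P_i ⊕ P'_i and thus P'_i = P_i ⊕ C_i ⊕ C'_i.
P'[1]: 0xEE ⊕ 0x4D ⊕ 0xF9 = 0x5A.
P'[2]: 0x6F ⊕ 0xAD ⊕ 0xCB = 0x09.
P'[3]: 0xB0 ⊕ 0x64 ⊕ 0x82 = 0x56.
P'[4]: 0x4B ⊕ 0xFE ⊕ 0x64 = 0xD1.
P'[5]: 0xE3 ⊕ 0x40 ⊕ 0xE0 = 0x43.
P'[6]: 0x0B ⊕ 0xC9 ⊕ 0x8B = 0x49.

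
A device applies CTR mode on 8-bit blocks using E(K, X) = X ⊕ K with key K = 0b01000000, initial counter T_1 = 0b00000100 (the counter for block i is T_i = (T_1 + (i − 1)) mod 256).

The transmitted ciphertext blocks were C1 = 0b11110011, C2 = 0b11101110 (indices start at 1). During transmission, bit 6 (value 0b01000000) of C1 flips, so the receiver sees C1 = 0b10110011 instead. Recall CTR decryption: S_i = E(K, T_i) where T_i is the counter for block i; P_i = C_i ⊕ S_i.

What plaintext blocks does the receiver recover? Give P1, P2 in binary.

Only C1 changed, to 0b10110011. In CTR, a change in C_i flips the same bit in P_i only; the keystream is unaffected. Decrypting the received ciphertext:
P1: T = 0b00000100, S = E(K, T) = 0b01000100; 0b10110011 ⊕ 0b01000100 = 0b11110111.
P2: T = 0b00000101, S = E(K, T) = 0b01000101; 0b11101110 ⊕ 0b01000101 = 0b10101011.
Blocks that differ from the original plaintext: P1.

P1 = 0b11110111, P2 = 0b10101011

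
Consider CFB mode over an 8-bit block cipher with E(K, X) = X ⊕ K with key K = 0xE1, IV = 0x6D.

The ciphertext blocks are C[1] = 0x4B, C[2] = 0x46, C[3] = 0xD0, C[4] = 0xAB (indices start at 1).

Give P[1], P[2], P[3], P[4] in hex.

P[1] = 0xC7, P[2] = 0xEC, P[3] = 0x77, P[4] = 0x9A

CFB decryption: P_i = C_i ⊕ E(K, C_{i−1}), with C_{0} = IV.
P[1]: E(K, 0x6D) = 0x8C; 0x4B ⊕ 0x8C = 0xC7.
P[2]: E(K, 0x4B) = 0xAA; 0x46 ⊕ 0xAA = 0xEC.
P[3]: E(K, 0x46) = 0xA7; 0xD0 ⊕ 0xA7 = 0x77.
P[4]: E(K, 0xD0) = 0x31; 0xAB ⊕ 0x31 = 0x9A.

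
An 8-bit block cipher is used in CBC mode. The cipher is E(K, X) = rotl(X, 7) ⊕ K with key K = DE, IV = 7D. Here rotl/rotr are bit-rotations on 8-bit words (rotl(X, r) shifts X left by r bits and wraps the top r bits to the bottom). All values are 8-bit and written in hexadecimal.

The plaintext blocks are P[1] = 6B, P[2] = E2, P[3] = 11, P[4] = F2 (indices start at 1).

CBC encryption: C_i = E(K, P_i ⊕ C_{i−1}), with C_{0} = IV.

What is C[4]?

C[4] = DD

C[1]: P[1] ⊕ 7D = 16; E(K, 16) = D5.
C[2]: P[2] ⊕ D5 = 37; E(K, 37) = 45.
C[3]: P[3] ⊕ 45 = 54; E(K, 54) = F4.
C[4]: P[4] ⊕ F4 = 06; E(K, 06) = DD.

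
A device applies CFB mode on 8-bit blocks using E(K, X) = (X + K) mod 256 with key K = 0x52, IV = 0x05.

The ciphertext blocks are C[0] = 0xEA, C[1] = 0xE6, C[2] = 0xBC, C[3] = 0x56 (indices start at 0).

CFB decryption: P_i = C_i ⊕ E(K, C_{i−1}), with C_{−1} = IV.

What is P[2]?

P[2] = 0x84

P[2]: E(K, 0xE6) = 0x38; 0xBC ⊕ 0x38 = 0x84.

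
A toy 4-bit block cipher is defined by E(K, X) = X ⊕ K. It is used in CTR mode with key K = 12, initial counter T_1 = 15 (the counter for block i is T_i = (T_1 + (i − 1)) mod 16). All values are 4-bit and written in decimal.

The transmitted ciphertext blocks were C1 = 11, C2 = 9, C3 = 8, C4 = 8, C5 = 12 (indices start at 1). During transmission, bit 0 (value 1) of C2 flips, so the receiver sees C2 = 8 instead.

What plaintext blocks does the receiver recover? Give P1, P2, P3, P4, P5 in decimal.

CTR decryption: S_i = E(K, T_i) where T_i is the counter for block i; P_i = C_i ⊕ S_i.
Only C2 changed, to 8. In CTR, a change in C_i flips the same bit in P_i only; the keystream is unaffected. Decrypting the received ciphertext:
P1: T = 15, S = E(K, T) = 3; 11 ⊕ 3 = 8.
P2: T = 0, S = E(K, T) = 12; 8 ⊕ 12 = 4.
P3: T = 1, S = E(K, T) = 13; 8 ⊕ 13 = 5.
P4: T = 2, S = E(K, T) = 14; 8 ⊕ 14 = 6.
P5: T = 3, S = E(K, T) = 15; 12 ⊕ 15 = 3.
Blocks that differ from the original plaintext: P2.

P1 = 8, P2 = 4, P3 = 5, P4 = 6, P5 = 3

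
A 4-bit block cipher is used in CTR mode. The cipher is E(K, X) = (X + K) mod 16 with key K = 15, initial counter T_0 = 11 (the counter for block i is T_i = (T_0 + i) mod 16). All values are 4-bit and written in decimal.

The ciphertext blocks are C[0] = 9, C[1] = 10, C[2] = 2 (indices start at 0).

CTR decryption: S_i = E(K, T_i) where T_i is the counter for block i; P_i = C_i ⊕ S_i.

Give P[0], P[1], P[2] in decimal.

P[0] = 3, P[1] = 1, P[2] = 14

P[0]: T = 11, S = E(K, T) = 10; 9 ⊕ 10 = 3.
P[1]: T = 12, S = E(K, T) = 11; 10 ⊕ 11 = 1.
P[2]: T = 13, S = E(K, T) = 12; 2 ⊕ 12 = 14.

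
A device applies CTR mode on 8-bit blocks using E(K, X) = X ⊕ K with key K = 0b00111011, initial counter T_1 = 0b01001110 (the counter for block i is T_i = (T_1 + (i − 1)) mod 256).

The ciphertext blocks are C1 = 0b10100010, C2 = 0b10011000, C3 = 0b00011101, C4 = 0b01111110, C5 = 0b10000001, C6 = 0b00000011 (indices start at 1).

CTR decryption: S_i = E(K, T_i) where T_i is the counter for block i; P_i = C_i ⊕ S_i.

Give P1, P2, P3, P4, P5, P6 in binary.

P1: T = 0b01001110, S = E(K, T) = 0b01110101; 0b10100010 ⊕ 0b01110101 = 0b11010111.
P2: T = 0b01001111, S = E(K, T) = 0b01110100; 0b10011000 ⊕ 0b01110100 = 0b11101100.
P3: T = 0b01010000, S = E(K, T) = 0b01101011; 0b00011101 ⊕ 0b01101011 = 0b01110110.
P4: T = 0b01010001, S = E(K, T) = 0b01101010; 0b01111110 ⊕ 0b01101010 = 0b00010100.
P5: T = 0b01010010, S = E(K, T) = 0b01101001; 0b10000001 ⊕ 0b01101001 = 0b11101000.
P6: T = 0b01010011, S = E(K, T) = 0b01101000; 0b00000011 ⊕ 0b01101000 = 0b01101011.

P1 = 0b11010111, P2 = 0b11101100, P3 = 0b01110110, P4 = 0b00010100, P5 = 0b11101000, P6 = 0b01101011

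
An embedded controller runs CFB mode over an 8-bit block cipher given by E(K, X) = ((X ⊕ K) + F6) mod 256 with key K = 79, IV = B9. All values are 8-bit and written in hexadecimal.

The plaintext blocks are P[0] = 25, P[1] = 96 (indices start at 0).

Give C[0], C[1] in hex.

CFB encryption: C_i = P_i ⊕ E(K, C_{i−1}), with C_{−1} = IV.
C[0]: E(K, B9) = B6; 25 ⊕ B6 = 93.
C[1]: E(K, 93) = E0; 96 ⊕ E0 = 76.

C[0] = 93, C[1] = 76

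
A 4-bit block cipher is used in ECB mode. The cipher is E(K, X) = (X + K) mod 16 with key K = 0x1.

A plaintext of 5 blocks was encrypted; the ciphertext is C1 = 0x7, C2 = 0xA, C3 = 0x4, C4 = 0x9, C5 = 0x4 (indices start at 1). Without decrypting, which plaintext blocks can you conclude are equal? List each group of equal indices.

ECB encrypts each block independently with the same key, so equal ciphertext blocks imply equal plaintext blocks.
C3 = C5 = 0x4, so P3 = P5.

P3 = P5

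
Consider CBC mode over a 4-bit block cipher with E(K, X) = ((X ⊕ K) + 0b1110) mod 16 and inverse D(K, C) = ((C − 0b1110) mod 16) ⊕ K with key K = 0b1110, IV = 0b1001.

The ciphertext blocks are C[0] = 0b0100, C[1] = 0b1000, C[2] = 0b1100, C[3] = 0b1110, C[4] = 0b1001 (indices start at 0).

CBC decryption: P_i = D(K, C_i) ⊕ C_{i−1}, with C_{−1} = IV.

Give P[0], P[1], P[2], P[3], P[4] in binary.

P[0]: D(K, 0b0100) = 0b1000; 0b1000 ⊕ 0b1001 = 0b0001.
P[1]: D(K, 0b1000) = 0b0100; 0b0100 ⊕ 0b0100 = 0b0000.
P[2]: D(K, 0b1100) = 0b0000; 0b0000 ⊕ 0b1000 = 0b1000.
P[3]: D(K, 0b1110) = 0b1110; 0b1110 ⊕ 0b1100 = 0b0010.
P[4]: D(K, 0b1001) = 0b0101; 0b0101 ⊕ 0b1110 = 0b1011.

P[0] = 0b0001, P[1] = 0b0000, P[2] = 0b1000, P[3] = 0b0010, P[4] = 0b1011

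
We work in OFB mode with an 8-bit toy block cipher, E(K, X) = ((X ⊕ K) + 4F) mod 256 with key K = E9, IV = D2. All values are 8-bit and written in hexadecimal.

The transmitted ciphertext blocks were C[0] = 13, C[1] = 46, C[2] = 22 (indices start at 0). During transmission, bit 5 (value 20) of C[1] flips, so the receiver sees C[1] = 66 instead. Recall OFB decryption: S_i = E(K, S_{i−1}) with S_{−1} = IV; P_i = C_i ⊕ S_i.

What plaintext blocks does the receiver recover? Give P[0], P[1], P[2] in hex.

P[0] = 99, P[1] = D4, P[2] = 88

Only C[1] changed, to 66. In OFB, a change in C_i flips the same bit in P_i only; the keystream is unaffected. Decrypting the received ciphertext:
P[0]: S = E(K, D2) = 8A; 13 ⊕ 8A = 99.
P[1]: S = E(K, 8A) = B2; 66 ⊕ B2 = D4.
P[2]: S = E(K, B2) = AA; 22 ⊕ AA = 88.
Blocks that differ from the original plaintext: P[1].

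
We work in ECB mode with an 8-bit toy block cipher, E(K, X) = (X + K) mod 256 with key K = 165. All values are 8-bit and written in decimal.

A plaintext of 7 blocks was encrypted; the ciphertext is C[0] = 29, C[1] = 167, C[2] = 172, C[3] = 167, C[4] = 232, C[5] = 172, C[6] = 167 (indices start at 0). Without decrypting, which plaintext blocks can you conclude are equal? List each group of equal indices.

P[1] = P[3] = P[6]; P[2] = P[5]

ECB encrypts each block independently with the same key, so equal ciphertext blocks imply equal plaintext blocks.
C[1] = C[3] = C[6] = 167, so P[1] = P[3] = P[6].
C[2] = C[5] = 172, so P[2] = P[5].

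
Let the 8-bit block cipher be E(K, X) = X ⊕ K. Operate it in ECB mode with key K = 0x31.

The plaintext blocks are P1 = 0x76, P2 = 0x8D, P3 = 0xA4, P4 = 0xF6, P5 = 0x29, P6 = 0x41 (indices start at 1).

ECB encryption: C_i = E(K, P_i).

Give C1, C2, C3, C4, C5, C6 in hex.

C1: E(K, 0x76) = 0x47.
C2: E(K, 0x8D) = 0xBC.
C3: E(K, 0xA4) = 0x95.
C4: E(K, 0xF6) = 0xC7.
C5: E(K, 0x29) = 0x18.
C6: E(K, 0x41) = 0x70.

C1 = 0x47, C2 = 0xBC, C3 = 0x95, C4 = 0xC7, C5 = 0x18, C6 = 0x70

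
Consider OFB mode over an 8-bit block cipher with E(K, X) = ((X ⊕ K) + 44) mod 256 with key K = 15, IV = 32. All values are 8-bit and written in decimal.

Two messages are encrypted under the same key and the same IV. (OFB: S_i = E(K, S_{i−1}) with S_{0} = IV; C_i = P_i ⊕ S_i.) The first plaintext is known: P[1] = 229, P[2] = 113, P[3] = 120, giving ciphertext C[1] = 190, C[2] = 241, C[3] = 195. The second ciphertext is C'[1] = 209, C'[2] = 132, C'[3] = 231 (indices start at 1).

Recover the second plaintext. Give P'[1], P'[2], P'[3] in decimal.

In OFB with a reused IV, both messages share the same keystream S_i, so C_i ⊕ C'_i = P_i ⊕ P'_i and thus P'_i = P_i ⊕ C_i ⊕ C'_i.
P'[1]: 229 ⊕ 190 ⊕ 209 = 138.
P'[2]: 113 ⊕ 241 ⊕ 132 = 4.
P'[3]: 120 ⊕ 195 ⊕ 231 = 92.

P'[1] = 138, P'[2] = 4, P'[3] = 92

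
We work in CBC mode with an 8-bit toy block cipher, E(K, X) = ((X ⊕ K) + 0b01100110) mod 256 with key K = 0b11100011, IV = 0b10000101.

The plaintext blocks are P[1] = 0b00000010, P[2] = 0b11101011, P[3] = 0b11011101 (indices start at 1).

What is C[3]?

CBC encryption: C_i = E(K, P_i ⊕ C_{i−1}), with C_{0} = IV.
C[1]: P[1] ⊕ 0b10000101 = 0b10000111; E(K, 0b10000111) = 0b11001010.
C[2]: P[2] ⊕ 0b11001010 = 0b00100001; E(K, 0b00100001) = 0b00101000.
C[3]: P[3] ⊕ 0b00101000 = 0b11110101; E(K, 0b11110101) = 0b01111100.

C[3] = 0b01111100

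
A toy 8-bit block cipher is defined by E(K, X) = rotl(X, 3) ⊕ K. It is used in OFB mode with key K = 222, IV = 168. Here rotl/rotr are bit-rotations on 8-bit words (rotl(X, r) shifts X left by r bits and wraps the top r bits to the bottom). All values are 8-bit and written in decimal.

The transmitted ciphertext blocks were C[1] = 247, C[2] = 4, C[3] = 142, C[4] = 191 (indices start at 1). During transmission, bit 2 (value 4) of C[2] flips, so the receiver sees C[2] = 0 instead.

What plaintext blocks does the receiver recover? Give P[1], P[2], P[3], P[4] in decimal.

P[1] = 108, P[2] = 2, P[3] = 64, P[4] = 23

OFB decryption: S_i = E(K, S_{i−1}) with S_{0} = IV; P_i = C_i ⊕ S_i.
Only C[2] changed, to 0. In OFB, a change in C_i flips the same bit in P_i only; the keystream is unaffected. Decrypting the received ciphertext:
P[1]: S = E(K, 168) = 155; 247 ⊕ 155 = 108.
P[2]: S = E(K, 155) = 2; 0 ⊕ 2 = 2.
P[3]: S = E(K, 2) = 206; 142 ⊕ 206 = 64.
P[4]: S = E(K, 206) = 168; 191 ⊕ 168 = 23.
Blocks that differ from the original plaintext: P[2].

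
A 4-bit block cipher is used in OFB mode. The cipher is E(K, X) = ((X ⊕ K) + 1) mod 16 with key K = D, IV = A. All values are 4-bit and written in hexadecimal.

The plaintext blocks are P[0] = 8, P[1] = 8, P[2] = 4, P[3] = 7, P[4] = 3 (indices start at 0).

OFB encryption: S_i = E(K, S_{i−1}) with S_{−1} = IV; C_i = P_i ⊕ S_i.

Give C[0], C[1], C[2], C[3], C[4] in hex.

C[0] = 0, C[1] = E, C[2] = 8, C[3] = 5, C[4] = 3

C[0]: S = E(K, A) = 8; 8 ⊕ 8 = 0.
C[1]: S = E(K, 8) = 6; 8 ⊕ 6 = E.
C[2]: S = E(K, 6) = C; 4 ⊕ C = 8.
C[3]: S = E(K, C) = 2; 7 ⊕ 2 = 5.
C[4]: S = E(K, 2) = 0; 3 ⊕ 0 = 3.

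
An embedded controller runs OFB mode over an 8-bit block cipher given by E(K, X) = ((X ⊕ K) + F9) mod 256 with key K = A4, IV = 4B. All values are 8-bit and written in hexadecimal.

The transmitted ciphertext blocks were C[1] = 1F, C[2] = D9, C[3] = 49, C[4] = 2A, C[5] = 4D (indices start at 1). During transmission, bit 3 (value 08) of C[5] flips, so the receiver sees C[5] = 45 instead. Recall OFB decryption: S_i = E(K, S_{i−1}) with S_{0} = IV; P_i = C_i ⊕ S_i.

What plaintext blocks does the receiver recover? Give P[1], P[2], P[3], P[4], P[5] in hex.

P[1] = F7, P[2] = 9C, P[3] = 93, P[4] = 5D, P[5] = 89

Only C[5] changed, to 45. In OFB, a change in C_i flips the same bit in P_i only; the keystream is unaffected. Decrypting the received ciphertext:
P[1]: S = E(K, 4B) = E8; 1F ⊕ E8 = F7.
P[2]: S = E(K, E8) = 45; D9 ⊕ 45 = 9C.
P[3]: S = E(K, 45) = DA; 49 ⊕ DA = 93.
P[4]: S = E(K, DA) = 77; 2A ⊕ 77 = 5D.
P[5]: S = E(K, 77) = CC; 45 ⊕ CC = 89.
Blocks that differ from the original plaintext: P[5].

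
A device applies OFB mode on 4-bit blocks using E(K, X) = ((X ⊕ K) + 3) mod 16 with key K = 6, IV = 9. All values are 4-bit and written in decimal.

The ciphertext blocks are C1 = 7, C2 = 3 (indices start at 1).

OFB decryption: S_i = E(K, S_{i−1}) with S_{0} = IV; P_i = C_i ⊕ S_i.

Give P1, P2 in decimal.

P1: S = E(K, 9) = 2; 7 ⊕ 2 = 5.
P2: S = E(K, 2) = 7; 3 ⊕ 7 = 4.

P1 = 5, P2 = 4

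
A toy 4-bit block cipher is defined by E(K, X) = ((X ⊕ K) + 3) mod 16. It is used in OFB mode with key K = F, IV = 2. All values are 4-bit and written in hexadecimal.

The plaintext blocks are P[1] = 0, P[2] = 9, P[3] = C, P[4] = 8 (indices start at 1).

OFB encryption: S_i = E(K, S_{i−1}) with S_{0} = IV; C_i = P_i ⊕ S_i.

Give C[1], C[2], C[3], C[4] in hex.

C[1] = 0, C[2] = B, C[3] = C, C[4] = A

C[1]: S = E(K, 2) = 0; 0 ⊕ 0 = 0.
C[2]: S = E(K, 0) = 2; 9 ⊕ 2 = B.
C[3]: S = E(K, 2) = 0; C ⊕ 0 = C.
C[4]: S = E(K, 0) = 2; 8 ⊕ 2 = A.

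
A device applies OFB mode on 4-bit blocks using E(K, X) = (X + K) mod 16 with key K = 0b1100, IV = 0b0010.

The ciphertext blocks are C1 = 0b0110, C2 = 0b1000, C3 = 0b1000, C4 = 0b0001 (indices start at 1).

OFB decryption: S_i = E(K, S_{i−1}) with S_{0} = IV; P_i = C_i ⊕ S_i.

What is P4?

P4 = 0b0011

P1: S = E(K, 0b0010) = 0b1110; 0b0110 ⊕ 0b1110 = 0b1000.
P2: S = E(K, 0b1110) = 0b1010; 0b1000 ⊕ 0b1010 = 0b0010.
P3: S = E(K, 0b1010) = 0b0110; 0b1000 ⊕ 0b0110 = 0b1110.
P4: S = E(K, 0b0110) = 0b0010; 0b0001 ⊕ 0b0010 = 0b0011.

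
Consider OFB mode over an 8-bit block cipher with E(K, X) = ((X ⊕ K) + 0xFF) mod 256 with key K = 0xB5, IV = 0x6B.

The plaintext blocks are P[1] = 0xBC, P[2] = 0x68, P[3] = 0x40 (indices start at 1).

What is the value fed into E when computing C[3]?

OFB encryption: S_i = E(K, S_{i−1}) with S_{0} = IV; C_i = P_i ⊕ S_i.
C[1]: S = E(K, 0x6B) = 0xDD; 0xBC ⊕ 0xDD = 0x61.
C[2]: S = E(K, 0xDD) = 0x67; 0x68 ⊕ 0x67 = 0x0F.
C[3]: S = E(K, 0x67) = 0xD1; 0x40 ⊕ 0xD1 = 0x91.
So the input to E for block [3] is 0x67.

0x67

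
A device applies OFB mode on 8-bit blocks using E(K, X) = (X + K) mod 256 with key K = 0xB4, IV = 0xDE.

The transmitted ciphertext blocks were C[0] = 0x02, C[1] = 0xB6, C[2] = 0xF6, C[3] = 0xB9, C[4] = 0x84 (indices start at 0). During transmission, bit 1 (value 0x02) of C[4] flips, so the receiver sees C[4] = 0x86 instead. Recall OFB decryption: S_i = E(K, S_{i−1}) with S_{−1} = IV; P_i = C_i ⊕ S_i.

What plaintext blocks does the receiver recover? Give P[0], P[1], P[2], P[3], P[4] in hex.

P[0] = 0x90, P[1] = 0xF0, P[2] = 0x0C, P[3] = 0x17, P[4] = 0xE4

Only C[4] changed, to 0x86. In OFB, a change in C_i flips the same bit in P_i only; the keystream is unaffected. Decrypting the received ciphertext:
P[0]: S = E(K, 0xDE) = 0x92; 0x02 ⊕ 0x92 = 0x90.
P[1]: S = E(K, 0x92) = 0x46; 0xB6 ⊕ 0x46 = 0xF0.
P[2]: S = E(K, 0x46) = 0xFA; 0xF6 ⊕ 0xFA = 0x0C.
P[3]: S = E(K, 0xFA) = 0xAE; 0xB9 ⊕ 0xAE = 0x17.
P[4]: S = E(K, 0xAE) = 0x62; 0x86 ⊕ 0x62 = 0xE4.
Blocks that differ from the original plaintext: P[4].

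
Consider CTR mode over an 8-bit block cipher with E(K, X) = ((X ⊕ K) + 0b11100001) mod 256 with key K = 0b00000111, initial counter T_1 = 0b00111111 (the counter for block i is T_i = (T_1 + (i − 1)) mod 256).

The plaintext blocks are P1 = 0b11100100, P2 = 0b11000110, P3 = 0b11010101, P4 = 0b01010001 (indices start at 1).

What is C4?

C4 = 0b01110111

CTR encryption: S_i = E(K, T_i) where T_i is the counter for block i; C_i = P_i ⊕ S_i.
C1: T = 0b00111111, S = E(K, T) = 0b00011001; 0b11100100 ⊕ 0b00011001 = 0b11111101.
C2: T = 0b01000000, S = E(K, T) = 0b00101000; 0b11000110 ⊕ 0b00101000 = 0b11101110.
C3: T = 0b01000001, S = E(K, T) = 0b00100111; 0b11010101 ⊕ 0b00100111 = 0b11110010.
C4: T = 0b01000010, S = E(K, T) = 0b00100110; 0b01010001 ⊕ 0b00100110 = 0b01110111.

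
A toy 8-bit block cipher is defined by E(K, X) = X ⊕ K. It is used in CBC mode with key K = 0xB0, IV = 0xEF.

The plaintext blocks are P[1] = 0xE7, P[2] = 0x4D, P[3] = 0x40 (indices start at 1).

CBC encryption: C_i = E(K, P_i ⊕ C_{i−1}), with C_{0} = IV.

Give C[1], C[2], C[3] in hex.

C[1] = 0xB8, C[2] = 0x45, C[3] = 0xB5

C[1]: P[1] ⊕ 0xEF = 0x08; E(K, 0x08) = 0xB8.
C[2]: P[2] ⊕ 0xB8 = 0xF5; E(K, 0xF5) = 0x45.
C[3]: P[3] ⊕ 0x45 = 0x05; E(K, 0x05) = 0xB5.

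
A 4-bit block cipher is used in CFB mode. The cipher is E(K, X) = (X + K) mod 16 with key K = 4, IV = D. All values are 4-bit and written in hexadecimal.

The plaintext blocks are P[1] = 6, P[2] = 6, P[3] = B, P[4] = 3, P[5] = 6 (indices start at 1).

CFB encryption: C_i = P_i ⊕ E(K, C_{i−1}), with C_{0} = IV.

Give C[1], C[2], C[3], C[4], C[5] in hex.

C[1]: E(K, D) = 1; 6 ⊕ 1 = 7.
C[2]: E(K, 7) = B; 6 ⊕ B = D.
C[3]: E(K, D) = 1; B ⊕ 1 = A.
C[4]: E(K, A) = E; 3 ⊕ E = D.
C[5]: E(K, D) = 1; 6 ⊕ 1 = 7.

C[1] = 7, C[2] = D, C[3] = A, C[4] = D, C[5] = 7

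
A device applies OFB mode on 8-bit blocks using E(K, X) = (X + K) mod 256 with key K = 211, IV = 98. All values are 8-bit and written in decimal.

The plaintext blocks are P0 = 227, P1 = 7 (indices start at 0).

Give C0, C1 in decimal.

OFB encryption: S_i = E(K, S_{i−1}) with S_{−1} = IV; C_i = P_i ⊕ S_i.
C0: S = E(K, 98) = 53; 227 ⊕ 53 = 214.
C1: S = E(K, 53) = 8; 7 ⊕ 8 = 15.

C0 = 214, C1 = 15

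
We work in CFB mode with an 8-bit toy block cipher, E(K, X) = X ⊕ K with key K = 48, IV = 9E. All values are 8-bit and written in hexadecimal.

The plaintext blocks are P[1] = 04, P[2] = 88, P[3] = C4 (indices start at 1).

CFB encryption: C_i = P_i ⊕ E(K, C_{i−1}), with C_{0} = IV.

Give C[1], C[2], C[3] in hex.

C[1] = D2, C[2] = 12, C[3] = 9E

C[1]: E(K, 9E) = D6; 04 ⊕ D6 = D2.
C[2]: E(K, D2) = 9A; 88 ⊕ 9A = 12.
C[3]: E(K, 12) = 5A; C4 ⊕ 5A = 9E.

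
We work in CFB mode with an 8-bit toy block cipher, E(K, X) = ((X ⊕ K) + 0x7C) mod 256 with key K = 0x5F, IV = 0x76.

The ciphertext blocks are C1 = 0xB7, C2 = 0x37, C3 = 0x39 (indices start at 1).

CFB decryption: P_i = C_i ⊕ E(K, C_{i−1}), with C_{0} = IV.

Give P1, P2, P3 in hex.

P1 = 0x12, P2 = 0x53, P3 = 0xDD

P1: E(K, 0x76) = 0xA5; 0xB7 ⊕ 0xA5 = 0x12.
P2: E(K, 0xB7) = 0x64; 0x37 ⊕ 0x64 = 0x53.
P3: E(K, 0x37) = 0xE4; 0x39 ⊕ 0xE4 = 0xDD.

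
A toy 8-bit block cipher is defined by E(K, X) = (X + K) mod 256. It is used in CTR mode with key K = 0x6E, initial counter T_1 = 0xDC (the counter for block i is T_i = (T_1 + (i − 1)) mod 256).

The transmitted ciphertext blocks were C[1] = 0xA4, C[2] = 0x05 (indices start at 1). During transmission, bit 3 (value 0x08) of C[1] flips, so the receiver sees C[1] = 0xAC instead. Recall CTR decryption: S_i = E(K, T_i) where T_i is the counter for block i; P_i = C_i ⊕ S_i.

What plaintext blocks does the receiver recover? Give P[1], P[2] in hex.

P[1] = 0xE6, P[2] = 0x4E

Only C[1] changed, to 0xAC. In CTR, a change in C_i flips the same bit in P_i only; the keystream is unaffected. Decrypting the received ciphertext:
P[1]: T = 0xDC, S = E(K, T) = 0x4A; 0xAC ⊕ 0x4A = 0xE6.
P[2]: T = 0xDD, S = E(K, T) = 0x4B; 0x05 ⊕ 0x4B = 0x4E.
Blocks that differ from the original plaintext: P[1].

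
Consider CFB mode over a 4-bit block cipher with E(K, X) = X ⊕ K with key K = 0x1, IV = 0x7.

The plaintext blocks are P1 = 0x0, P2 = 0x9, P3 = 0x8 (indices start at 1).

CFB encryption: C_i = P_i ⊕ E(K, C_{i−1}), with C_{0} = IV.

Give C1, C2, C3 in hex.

C1 = 0x6, C2 = 0xE, C3 = 0x7

C1: E(K, 0x7) = 0x6; 0x0 ⊕ 0x6 = 0x6.
C2: E(K, 0x6) = 0x7; 0x9 ⊕ 0x7 = 0xE.
C3: E(K, 0xE) = 0xF; 0x8 ⊕ 0xF = 0x7.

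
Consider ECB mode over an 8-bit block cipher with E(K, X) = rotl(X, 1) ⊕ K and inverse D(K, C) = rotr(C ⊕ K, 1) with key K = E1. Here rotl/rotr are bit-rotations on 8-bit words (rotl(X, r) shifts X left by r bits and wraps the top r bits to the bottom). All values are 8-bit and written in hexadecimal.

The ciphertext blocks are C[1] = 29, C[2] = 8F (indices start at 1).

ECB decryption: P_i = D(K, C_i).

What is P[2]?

P[2] = 37

P[2]: D(K, 8F) = 37.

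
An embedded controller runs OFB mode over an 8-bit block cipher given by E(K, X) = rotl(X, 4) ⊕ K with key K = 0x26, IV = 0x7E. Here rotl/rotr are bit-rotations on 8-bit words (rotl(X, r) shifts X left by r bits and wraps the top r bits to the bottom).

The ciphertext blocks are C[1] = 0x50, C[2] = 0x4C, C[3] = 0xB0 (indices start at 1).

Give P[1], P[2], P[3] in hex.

P[1] = 0x91, P[2] = 0x76, P[3] = 0x35

OFB decryption: S_i = E(K, S_{i−1}) with S_{0} = IV; P_i = C_i ⊕ S_i.
P[1]: S = E(K, 0x7E) = 0xC1; 0x50 ⊕ 0xC1 = 0x91.
P[2]: S = E(K, 0xC1) = 0x3A; 0x4C ⊕ 0x3A = 0x76.
P[3]: S = E(K, 0x3A) = 0x85; 0xB0 ⊕ 0x85 = 0x35.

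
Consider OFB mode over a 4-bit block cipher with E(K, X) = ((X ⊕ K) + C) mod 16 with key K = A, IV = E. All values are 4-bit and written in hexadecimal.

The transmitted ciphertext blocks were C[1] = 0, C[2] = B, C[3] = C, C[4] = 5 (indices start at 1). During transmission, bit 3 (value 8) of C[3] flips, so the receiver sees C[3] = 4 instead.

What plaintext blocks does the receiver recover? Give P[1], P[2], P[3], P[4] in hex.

P[1] = 0, P[2] = D, P[3] = C, P[4] = B

OFB decryption: S_i = E(K, S_{i−1}) with S_{0} = IV; P_i = C_i ⊕ S_i.
Only C[3] changed, to 4. In OFB, a change in C_i flips the same bit in P_i only; the keystream is unaffected. Decrypting the received ciphertext:
P[1]: S = E(K, E) = 0; 0 ⊕ 0 = 0.
P[2]: S = E(K, 0) = 6; B ⊕ 6 = D.
P[3]: S = E(K, 6) = 8; 4 ⊕ 8 = C.
P[4]: S = E(K, 8) = E; 5 ⊕ E = B.
Blocks that differ from the original plaintext: P[3].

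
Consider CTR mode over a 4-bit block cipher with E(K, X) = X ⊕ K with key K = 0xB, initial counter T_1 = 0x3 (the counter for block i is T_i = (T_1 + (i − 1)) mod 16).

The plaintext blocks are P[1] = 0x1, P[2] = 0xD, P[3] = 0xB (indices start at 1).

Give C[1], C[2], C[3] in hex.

C[1] = 0x9, C[2] = 0x2, C[3] = 0x5

CTR encryption: S_i = E(K, T_i) where T_i is the counter for block i; C_i = P_i ⊕ S_i.
C[1]: T = 0x3, S = E(K, T) = 0x8; 0x1 ⊕ 0x8 = 0x9.
C[2]: T = 0x4, S = E(K, T) = 0xF; 0xD ⊕ 0xF = 0x2.
C[3]: T = 0x5, S = E(K, T) = 0xE; 0xB ⊕ 0xE = 0x5.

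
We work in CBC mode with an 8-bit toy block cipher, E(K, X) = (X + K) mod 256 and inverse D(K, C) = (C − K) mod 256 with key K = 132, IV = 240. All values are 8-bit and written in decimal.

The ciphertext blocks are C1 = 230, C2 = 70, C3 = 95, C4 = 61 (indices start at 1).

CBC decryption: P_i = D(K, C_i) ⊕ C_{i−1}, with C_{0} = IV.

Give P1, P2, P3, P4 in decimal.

P1: D(K, 230) = 98; 98 ⊕ 240 = 146.
P2: D(K, 70) = 194; 194 ⊕ 230 = 36.
P3: D(K, 95) = 219; 219 ⊕ 70 = 157.
P4: D(K, 61) = 185; 185 ⊕ 95 = 230.

P1 = 146, P2 = 36, P3 = 157, P4 = 230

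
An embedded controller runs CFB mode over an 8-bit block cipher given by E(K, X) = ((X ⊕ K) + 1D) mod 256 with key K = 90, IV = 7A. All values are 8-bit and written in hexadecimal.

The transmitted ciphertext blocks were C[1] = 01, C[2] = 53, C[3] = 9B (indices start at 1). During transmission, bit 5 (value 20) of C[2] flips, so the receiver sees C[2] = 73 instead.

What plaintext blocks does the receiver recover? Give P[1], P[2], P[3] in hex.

P[1] = 06, P[2] = DD, P[3] = 9B

CFB decryption: P_i = C_i ⊕ E(K, C_{i−1}), with C_{0} = IV.
Only C[2] changed, to 73. In CFB, a change in C_i flips the same bit in P_i and garbles P_{i+1}. Decrypting the received ciphertext:
P[1]: E(K, 7A) = 07; 01 ⊕ 07 = 06.
P[2]: E(K, 01) = AE; 73 ⊕ AE = DD.
P[3]: E(K, 73) = 00; 9B ⊕ 00 = 9B.
Blocks that differ from the original plaintext: P[2], P[3].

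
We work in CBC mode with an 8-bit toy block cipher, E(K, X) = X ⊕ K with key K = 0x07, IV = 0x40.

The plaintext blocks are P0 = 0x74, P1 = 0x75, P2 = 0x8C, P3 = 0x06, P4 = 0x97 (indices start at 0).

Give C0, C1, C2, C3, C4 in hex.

CBC encryption: C_i = E(K, P_i ⊕ C_{i−1}), with C_{−1} = IV.
C0: P0 ⊕ 0x40 = 0x34; E(K, 0x34) = 0x33.
C1: P1 ⊕ 0x33 = 0x46; E(K, 0x46) = 0x41.
C2: P2 ⊕ 0x41 = 0xCD; E(K, 0xCD) = 0xCA.
C3: P3 ⊕ 0xCA = 0xCC; E(K, 0xCC) = 0xCB.
C4: P4 ⊕ 0xCB = 0x5C; E(K, 0x5C) = 0x5B.

C0 = 0x33, C1 = 0x41, C2 = 0xCA, C3 = 0xCB, C4 = 0x5B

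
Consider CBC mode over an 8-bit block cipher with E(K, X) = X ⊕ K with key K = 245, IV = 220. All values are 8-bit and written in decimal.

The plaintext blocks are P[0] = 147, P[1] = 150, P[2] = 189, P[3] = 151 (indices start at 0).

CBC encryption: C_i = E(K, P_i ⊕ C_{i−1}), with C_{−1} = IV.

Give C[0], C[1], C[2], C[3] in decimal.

C[0] = 186, C[1] = 217, C[2] = 145, C[3] = 243

C[0]: P[0] ⊕ 220 = 79; E(K, 79) = 186.
C[1]: P[1] ⊕ 186 = 44; E(K, 44) = 217.
C[2]: P[2] ⊕ 217 = 100; E(K, 100) = 145.
C[3]: P[3] ⊕ 145 = 6; E(K, 6) = 243.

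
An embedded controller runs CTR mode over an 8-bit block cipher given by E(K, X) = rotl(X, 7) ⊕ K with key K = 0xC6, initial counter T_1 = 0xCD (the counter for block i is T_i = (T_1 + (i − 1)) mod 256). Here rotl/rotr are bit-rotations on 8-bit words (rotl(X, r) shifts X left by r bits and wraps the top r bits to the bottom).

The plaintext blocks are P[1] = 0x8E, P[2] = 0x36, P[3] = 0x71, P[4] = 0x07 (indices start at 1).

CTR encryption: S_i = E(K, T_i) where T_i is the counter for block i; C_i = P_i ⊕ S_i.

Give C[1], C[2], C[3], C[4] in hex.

C[1] = 0xAE, C[2] = 0x97, C[3] = 0x50, C[4] = 0xA9

C[1]: T = 0xCD, S = E(K, T) = 0x20; 0x8E ⊕ 0x20 = 0xAE.
C[2]: T = 0xCE, S = E(K, T) = 0xA1; 0x36 ⊕ 0xA1 = 0x97.
C[3]: T = 0xCF, S = E(K, T) = 0x21; 0x71 ⊕ 0x21 = 0x50.
C[4]: T = 0xD0, S = E(K, T) = 0xAE; 0x07 ⊕ 0xAE = 0xA9.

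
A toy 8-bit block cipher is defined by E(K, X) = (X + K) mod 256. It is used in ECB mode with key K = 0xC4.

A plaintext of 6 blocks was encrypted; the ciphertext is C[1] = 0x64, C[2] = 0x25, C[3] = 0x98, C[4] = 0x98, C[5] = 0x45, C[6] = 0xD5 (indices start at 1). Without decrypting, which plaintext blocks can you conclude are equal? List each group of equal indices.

ECB encrypts each block independently with the same key, so equal ciphertext blocks imply equal plaintext blocks.
C[3] = C[4] = 0x98, so P[3] = P[4].

P[3] = P[4]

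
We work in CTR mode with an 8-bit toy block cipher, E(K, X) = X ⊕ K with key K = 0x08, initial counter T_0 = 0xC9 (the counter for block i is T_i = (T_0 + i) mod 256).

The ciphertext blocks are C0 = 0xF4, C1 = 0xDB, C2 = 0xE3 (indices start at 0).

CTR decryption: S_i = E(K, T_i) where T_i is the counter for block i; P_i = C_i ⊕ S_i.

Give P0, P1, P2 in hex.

P0 = 0x35, P1 = 0x19, P2 = 0x20

P0: T = 0xC9, S = E(K, T) = 0xC1; 0xF4 ⊕ 0xC1 = 0x35.
P1: T = 0xCA, S = E(K, T) = 0xC2; 0xDB ⊕ 0xC2 = 0x19.
P2: T = 0xCB, S = E(K, T) = 0xC3; 0xE3 ⊕ 0xC3 = 0x20.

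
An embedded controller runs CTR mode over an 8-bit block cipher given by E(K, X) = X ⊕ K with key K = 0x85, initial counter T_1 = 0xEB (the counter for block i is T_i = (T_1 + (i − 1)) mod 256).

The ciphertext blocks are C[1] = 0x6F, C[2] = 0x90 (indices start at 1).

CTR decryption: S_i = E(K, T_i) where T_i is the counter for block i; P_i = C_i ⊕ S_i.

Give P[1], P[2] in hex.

P[1]: T = 0xEB, S = E(K, T) = 0x6E; 0x6F ⊕ 0x6E = 0x01.
P[2]: T = 0xEC, S = E(K, T) = 0x69; 0x90 ⊕ 0x69 = 0xF9.

P[1] = 0x01, P[2] = 0xF9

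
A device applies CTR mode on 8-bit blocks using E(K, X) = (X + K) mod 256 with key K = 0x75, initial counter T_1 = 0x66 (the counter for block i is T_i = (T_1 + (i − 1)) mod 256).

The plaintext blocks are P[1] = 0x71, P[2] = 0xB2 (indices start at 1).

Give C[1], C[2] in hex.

C[1] = 0xAA, C[2] = 0x6E

CTR encryption: S_i = E(K, T_i) where T_i is the counter for block i; C_i = P_i ⊕ S_i.
C[1]: T = 0x66, S = E(K, T) = 0xDB; 0x71 ⊕ 0xDB = 0xAA.
C[2]: T = 0x67, S = E(K, T) = 0xDC; 0xB2 ⊕ 0xDC = 0x6E.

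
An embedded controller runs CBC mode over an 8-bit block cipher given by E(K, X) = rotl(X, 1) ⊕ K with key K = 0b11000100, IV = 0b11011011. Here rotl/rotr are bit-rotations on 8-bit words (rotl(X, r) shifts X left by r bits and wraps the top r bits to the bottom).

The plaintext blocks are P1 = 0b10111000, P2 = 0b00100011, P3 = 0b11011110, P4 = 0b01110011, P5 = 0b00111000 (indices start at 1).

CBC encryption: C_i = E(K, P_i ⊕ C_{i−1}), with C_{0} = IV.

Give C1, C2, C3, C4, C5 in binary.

C1: P1 ⊕ 0b11011011 = 0b01100011; E(K, 0b01100011) = 0b00000010.
C2: P2 ⊕ 0b00000010 = 0b00100001; E(K, 0b00100001) = 0b10000110.
C3: P3 ⊕ 0b10000110 = 0b01011000; E(K, 0b01011000) = 0b01110100.
C4: P4 ⊕ 0b01110100 = 0b00000111; E(K, 0b00000111) = 0b11001010.
C5: P5 ⊕ 0b11001010 = 0b11110010; E(K, 0b11110010) = 0b00100001.

C1 = 0b00000010, C2 = 0b10000110, C3 = 0b01110100, C4 = 0b11001010, C5 = 0b00100001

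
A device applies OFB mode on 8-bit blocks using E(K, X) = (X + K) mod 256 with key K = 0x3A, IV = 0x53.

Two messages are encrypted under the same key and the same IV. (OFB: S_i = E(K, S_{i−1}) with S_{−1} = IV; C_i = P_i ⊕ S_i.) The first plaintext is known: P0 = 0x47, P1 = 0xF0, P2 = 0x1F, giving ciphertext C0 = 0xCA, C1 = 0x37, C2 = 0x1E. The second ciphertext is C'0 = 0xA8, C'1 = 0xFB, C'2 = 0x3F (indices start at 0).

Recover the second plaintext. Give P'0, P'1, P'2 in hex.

P'0 = 0x25, P'1 = 0x3C, P'2 = 0x3E

In OFB with a reused IV, both messages share the same keystream S_i, so C_i ⊕ C'_i = P_i ⊕ P'_i and thus P'_i = P_i ⊕ C_i ⊕ C'_i.
P'0: 0x47 ⊕ 0xCA ⊕ 0xA8 = 0x25.
P'1: 0xF0 ⊕ 0x37 ⊕ 0xFB = 0x3C.
P'2: 0x1F ⊕ 0x1E ⊕ 0x3F = 0x3E.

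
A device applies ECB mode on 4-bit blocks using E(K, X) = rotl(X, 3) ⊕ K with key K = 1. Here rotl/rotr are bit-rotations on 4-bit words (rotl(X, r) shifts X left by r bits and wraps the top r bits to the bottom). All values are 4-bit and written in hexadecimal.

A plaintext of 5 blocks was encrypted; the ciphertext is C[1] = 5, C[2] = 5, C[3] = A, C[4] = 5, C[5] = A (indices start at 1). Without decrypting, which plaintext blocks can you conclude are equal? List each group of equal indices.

P[1] = P[2] = P[4]; P[3] = P[5]

ECB encrypts each block independently with the same key, so equal ciphertext blocks imply equal plaintext blocks.
C[1] = C[2] = C[4] = 5, so P[1] = P[2] = P[4].
C[3] = C[5] = A, so P[3] = P[5].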